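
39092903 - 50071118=-10978215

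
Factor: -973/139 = -1*7^1 = -7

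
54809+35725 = 90534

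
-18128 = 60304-78432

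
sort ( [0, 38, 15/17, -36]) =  [-36, 0, 15/17, 38]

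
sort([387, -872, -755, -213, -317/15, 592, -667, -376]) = [-872, -755, -667, -376, -213, -317/15, 387, 592]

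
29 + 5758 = 5787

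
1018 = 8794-7776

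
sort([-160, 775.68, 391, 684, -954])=[-954, -160, 391, 684, 775.68]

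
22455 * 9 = 202095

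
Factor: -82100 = -1 * 2^2 * 5^2 * 821^1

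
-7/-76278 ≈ 0.0000918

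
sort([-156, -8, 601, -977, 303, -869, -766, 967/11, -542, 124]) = [-977, -869, -766, -542, -156, -8, 967/11, 124, 303, 601]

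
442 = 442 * 1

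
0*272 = 0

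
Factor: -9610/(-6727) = 2^1*5^1*7^(-1) = 10/7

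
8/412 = 2/103 ≈ 0.0194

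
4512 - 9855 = -5343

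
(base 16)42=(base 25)2g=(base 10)66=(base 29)28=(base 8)102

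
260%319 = 260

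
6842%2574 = 1694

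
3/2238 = 1/746 ≈ 0.00134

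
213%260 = 213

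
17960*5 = 89800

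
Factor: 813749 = 813749^1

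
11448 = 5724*2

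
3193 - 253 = 2940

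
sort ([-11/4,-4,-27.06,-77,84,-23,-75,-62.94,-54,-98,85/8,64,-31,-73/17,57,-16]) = [-98,-77,-75,-62.94,-54,-31,-27.06,-23,-16,-73/17,-4,-11/4,85/8,57,64,84]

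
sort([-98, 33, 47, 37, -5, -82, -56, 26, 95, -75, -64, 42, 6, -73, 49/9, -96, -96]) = [-98, -96, -96, -82, -75, -73, -64, -56, -5, 49/9, 6, 26, 33, 37, 42, 47, 95]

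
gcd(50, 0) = 50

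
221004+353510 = 574514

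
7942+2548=10490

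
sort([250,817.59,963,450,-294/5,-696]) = [-696,-294/5,250,450,817.59,963]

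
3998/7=571 + 1/7 ≈ 571.14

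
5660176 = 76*74476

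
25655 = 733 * 35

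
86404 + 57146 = 143550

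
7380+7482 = 14862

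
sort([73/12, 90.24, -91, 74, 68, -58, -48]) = [-91, -58, -48, 73/12, 68, 74, 90.24]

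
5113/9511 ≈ 0.538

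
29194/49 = 595 + 39/49 ≈ 595.80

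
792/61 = 12 + 60/61 ≈ 12.98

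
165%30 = 15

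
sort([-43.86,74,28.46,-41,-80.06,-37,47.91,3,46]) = [-80.06,-43.86,-41,-37,3,28.46,46,47.91,74]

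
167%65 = 37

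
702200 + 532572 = 1234772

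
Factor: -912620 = -1 * 2^2 * 5^1 * 45631^1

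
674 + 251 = 925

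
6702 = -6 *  (-1117)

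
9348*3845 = 35943060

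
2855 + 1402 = 4257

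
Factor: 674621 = 37^1*18233^1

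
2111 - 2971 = -860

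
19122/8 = 2390 + 1/4 = 2390.25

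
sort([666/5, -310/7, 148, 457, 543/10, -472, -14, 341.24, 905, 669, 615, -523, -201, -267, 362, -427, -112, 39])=[-523, -472, -427, -267, -201, -112, -310/7, -14, 39, 543/10, 666/5, 148, 341.24, 362, 457, 615, 669, 905]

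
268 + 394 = 662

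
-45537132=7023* (-6484)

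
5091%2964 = 2127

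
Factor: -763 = -1 * 7^1 * 109^1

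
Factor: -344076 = -1 * 2^2 * 3^1 * 53^1 * 541^1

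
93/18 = 31/6 ≈ 5.17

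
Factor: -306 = -1*2^1*3^2*17^1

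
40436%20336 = 20100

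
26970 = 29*930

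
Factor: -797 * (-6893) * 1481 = 61^1 * 113^1 * 797^1 * 1481^1 = 8136200801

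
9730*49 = 476770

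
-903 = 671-1574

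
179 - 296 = -117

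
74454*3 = 223362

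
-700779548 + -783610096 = -1484389644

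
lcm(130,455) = 910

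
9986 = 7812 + 2174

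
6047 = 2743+3304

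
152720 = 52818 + 99902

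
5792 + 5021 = 10813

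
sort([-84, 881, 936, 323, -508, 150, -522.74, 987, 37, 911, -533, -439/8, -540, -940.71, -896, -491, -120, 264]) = [-940.71, -896, -540, -533, -522.74, -508, -491, -120, -84, -439/8, 37, 150, 264, 323, 881, 911, 936, 987]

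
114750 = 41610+73140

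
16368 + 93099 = 109467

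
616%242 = 132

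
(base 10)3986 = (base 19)b0f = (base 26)5n8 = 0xf92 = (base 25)69b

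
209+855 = 1064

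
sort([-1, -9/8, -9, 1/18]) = [-9, -9/8, -1, 1/18]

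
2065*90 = 185850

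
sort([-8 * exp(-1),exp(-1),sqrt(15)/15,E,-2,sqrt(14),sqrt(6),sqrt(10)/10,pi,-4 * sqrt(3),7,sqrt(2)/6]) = [-4 * sqrt(3),-8 * exp(-1),-2,sqrt(2)/6,sqrt(15)/15,sqrt(10)/10,exp(-1),sqrt(6),E,pi,sqrt(14),7]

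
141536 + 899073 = 1040609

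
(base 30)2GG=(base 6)14344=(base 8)4370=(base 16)8F8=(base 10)2296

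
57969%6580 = 5329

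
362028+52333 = 414361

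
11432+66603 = 78035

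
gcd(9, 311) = 1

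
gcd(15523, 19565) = 43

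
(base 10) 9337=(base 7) 36136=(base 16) 2479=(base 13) 4333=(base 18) 1aed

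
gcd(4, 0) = 4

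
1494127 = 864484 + 629643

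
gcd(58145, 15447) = 1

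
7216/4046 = 1+1585/2023 ≈ 1.78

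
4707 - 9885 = -5178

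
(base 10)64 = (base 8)100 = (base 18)3a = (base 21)31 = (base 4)1000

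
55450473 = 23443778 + 32006695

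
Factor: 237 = 3^1 * 79^1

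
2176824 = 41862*52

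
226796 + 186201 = 412997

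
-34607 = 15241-49848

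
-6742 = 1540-8282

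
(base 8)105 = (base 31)27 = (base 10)69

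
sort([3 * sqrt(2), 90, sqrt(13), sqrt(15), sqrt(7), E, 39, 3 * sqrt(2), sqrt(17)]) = [sqrt(7), E, sqrt(13), sqrt(15), sqrt(17), 3 * sqrt(2), 3 * sqrt(2), 39, 90]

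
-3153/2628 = -1051/876 ≈ -1.20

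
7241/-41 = -176 - 25/41 ≈ -176.61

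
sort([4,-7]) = [-7,4]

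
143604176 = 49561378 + 94042798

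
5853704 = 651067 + 5202637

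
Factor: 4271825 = 5^2*170873^1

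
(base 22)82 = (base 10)178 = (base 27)6g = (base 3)20121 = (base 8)262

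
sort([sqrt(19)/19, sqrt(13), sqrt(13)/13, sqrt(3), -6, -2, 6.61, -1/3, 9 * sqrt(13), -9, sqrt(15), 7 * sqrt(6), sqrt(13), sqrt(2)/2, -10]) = [-10, -9, -6, -2, -1/3, sqrt(19)/19, sqrt(13)/13, sqrt(2)/2, sqrt(3), sqrt(13), sqrt(13), sqrt(15), 6.61, 7 * sqrt(6), 9 * sqrt(13)]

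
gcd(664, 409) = 1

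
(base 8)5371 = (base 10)2809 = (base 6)21001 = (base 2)101011111001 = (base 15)c74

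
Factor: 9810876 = 2^2*3^1*457^1*1789^1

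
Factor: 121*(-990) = -1*2^1*3^2*5^1*11^3 = -119790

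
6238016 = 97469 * 64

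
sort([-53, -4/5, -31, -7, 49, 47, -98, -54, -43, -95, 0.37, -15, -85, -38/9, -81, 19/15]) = [-98, -95, -85, -81, -54, -53, -43, -31, -15, -7, -38/9, -4/5, 0.37, 19/15, 47, 49]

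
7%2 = 1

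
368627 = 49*7523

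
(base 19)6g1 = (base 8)4647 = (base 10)2471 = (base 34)24n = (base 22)527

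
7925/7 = 1132 + 1/7 ≈ 1132.14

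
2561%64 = 1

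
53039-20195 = 32844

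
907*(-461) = -418127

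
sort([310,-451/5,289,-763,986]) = [-763,-451/5,289,310,986]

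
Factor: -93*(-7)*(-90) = -1*2^1*3^3*5^1*7^1*31^1 = -58590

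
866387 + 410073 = 1276460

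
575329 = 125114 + 450215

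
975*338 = 329550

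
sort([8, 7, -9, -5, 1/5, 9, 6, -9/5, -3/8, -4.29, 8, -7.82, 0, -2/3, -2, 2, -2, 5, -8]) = [-9, -8, -7.82, -5, -4.29, -2, -2, -9/5, -2/3, -3/8, 0, 1/5, 2, 5, 6, 7, 8, 8, 9]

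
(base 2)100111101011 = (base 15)b44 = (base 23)4i9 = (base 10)2539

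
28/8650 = 14/4325 ≈ 0.00324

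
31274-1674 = 29600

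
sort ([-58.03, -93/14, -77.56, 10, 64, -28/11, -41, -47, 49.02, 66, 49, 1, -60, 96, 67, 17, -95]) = [-95, -77.56, -60, -58.03, -47, -41, -93/14, -28/11, 1, 10, 17, 49, 49.02, 64, 66, 67, 96]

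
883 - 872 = 11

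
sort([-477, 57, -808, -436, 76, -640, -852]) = [-852, -808, -640, -477, -436, 57, 76]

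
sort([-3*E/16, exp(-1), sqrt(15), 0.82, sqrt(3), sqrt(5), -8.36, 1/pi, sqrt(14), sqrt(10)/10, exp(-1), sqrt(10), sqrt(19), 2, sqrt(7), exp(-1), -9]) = [-9, -8.36, -3*E/16, sqrt(10)/10, 1/pi, exp(-1), exp(-1), exp(-1), 0.82, sqrt(3), 2, sqrt(5), sqrt(7), sqrt(10), sqrt(14), sqrt(15), sqrt(19)]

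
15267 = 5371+9896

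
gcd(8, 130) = 2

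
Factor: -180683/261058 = -1*2^(-1)*7^(-1)*29^(-1)*281^1 = -281/406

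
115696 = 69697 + 45999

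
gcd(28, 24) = 4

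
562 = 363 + 199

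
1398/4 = 349 + 1/2 = 349.50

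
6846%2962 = 922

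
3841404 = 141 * 27244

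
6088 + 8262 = 14350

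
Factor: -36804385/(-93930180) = 2^(-2)*3^(-1)*41^(-1)*383^1*19219^1*38183^(-1) = 7360877/18786036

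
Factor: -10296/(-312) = 3^1*11^1 = 33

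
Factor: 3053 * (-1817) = -1 * 23^1 * 43^1 * 71^1 * 79^1 = -5547301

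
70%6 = 4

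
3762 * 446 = 1677852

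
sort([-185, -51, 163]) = [-185, -51, 163]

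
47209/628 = 75 + 109/628≈75.17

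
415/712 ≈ 0.583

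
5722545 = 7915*723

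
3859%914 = 203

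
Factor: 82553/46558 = 2^(-1)*31^1*2663^1*23279^(-1)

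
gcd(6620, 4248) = 4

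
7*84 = 588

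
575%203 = 169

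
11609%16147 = 11609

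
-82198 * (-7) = 575386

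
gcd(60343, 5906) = 1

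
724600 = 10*72460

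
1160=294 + 866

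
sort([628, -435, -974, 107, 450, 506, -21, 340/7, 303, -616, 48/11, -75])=[-974, -616, -435, -75, -21, 48/11, 340/7, 107, 303, 450, 506, 628]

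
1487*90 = 133830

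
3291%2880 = 411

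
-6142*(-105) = 644910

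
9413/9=1045+8/9 ≈ 1045.89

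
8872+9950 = 18822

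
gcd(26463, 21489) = 3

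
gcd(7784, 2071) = 1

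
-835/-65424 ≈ 0.0128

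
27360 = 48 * 570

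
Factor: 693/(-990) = -1 * 2^(-1) * 5^(-1) * 7^1 = -7/10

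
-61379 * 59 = -3621361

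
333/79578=37/8842 ≈ 0.00418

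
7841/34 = 230 + 21/34 ≈ 230.62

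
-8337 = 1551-9888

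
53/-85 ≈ -0.624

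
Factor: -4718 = -1*2^1*7^1*337^1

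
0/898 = 0 = 0.00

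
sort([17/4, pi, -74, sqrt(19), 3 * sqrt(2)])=[-74, pi, 3 * sqrt(2), 17/4, sqrt(19)]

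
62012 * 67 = 4154804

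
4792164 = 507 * 9452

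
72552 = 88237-15685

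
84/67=1 + 17/67 ≈ 1.25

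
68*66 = 4488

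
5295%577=102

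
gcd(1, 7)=1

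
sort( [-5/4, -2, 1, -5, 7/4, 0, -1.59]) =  [-5, -2, -1.59, -5/4, 0, 1, 7/4]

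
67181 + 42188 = 109369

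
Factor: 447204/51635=2^2*3^1*5^(-1)*23^(-1)*83^1=996/115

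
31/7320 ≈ 0.00423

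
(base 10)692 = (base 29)np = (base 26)10g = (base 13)413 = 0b1010110100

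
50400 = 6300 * 8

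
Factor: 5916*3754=2^3*3^1*17^1*29^1*1877^1=22208664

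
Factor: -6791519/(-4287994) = 2^(-1) * 7^1 * 467^(-1) * 4591^(-1) * 970217^1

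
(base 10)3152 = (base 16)c50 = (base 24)5b8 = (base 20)7hc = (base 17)af7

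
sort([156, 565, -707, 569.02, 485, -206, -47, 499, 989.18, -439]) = [-707, -439, -206, -47, 156, 485, 499, 565, 569.02, 989.18]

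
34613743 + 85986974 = 120600717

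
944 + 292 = 1236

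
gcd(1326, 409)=1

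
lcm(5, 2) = 10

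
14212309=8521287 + 5691022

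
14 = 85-71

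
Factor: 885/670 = 2^(-1) * 3^1 * 59^1 * 67^(-1) = 177/134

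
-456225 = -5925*77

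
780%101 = 73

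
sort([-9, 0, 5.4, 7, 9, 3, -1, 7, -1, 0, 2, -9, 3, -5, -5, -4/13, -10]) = [-10, -9, -9, -5, -5, -1, -1, -4/13, 0, 0, 2, 3, 3, 5.4, 7, 7, 9]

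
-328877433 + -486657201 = -815534634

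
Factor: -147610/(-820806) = 3^(-1) * 5^1 * 7^(-1) * 29^1 * 509^1 * 19543^(-1) = 73805/410403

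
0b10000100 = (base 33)40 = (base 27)4o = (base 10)132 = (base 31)48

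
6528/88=816/11 ≈ 74.18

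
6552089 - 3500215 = 3051874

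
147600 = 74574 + 73026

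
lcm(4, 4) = 4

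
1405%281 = 0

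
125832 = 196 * 642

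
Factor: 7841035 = 5^1 * 1568207^1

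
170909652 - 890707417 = -719797765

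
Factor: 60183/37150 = 2^(-1) * 3^4 * 5^(-2) = 81/50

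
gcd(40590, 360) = 90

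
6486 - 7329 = -843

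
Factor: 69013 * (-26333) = -1 * 7^1 * 17^1 * 1549^1 * 9859^1 = -1817319329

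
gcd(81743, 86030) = 1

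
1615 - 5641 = -4026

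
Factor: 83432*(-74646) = -1*2^4*3^2*11^1*13^1*29^1*10429^1 = -6227865072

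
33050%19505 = 13545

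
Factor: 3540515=5^1 * 11^1 * 64373^1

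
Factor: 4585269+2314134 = 3^1*7^1*328543^1 = 6899403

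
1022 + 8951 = 9973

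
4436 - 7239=-2803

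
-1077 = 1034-2111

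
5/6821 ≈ 0.000733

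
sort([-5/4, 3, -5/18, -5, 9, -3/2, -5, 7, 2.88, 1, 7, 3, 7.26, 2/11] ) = [-5, -5, -3/2, -5/4, -5/18, 2/11, 1, 2.88, 3, 3, 7, 7, 7.26, 9] 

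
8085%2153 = 1626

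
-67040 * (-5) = 335200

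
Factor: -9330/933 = -1*2^1*5^1 = -10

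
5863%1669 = 856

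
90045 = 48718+41327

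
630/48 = 13 + 1/8 ≈ 13.13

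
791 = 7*113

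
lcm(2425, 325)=31525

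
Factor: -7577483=-1 * 509^1 * 14887^1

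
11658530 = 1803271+9855259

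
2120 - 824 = 1296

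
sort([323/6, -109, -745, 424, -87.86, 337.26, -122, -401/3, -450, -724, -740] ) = [-745, -740, -724, -450, -401/3, -122, -109, -87.86, 323/6, 337.26, 424] 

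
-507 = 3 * (-169)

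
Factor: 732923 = 732923^1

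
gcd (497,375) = 1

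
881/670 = 1+211/670 ≈ 1.31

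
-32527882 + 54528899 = 22001017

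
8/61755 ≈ 0.000130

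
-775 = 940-1715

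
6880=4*1720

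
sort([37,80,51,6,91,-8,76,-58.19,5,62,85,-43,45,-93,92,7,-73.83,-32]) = [-93,-73.83,-58.19,-43,-32,-8,5,6,7,37,45,51,62,76,80,85,91,92]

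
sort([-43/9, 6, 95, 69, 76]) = [-43/9, 6, 69, 76, 95]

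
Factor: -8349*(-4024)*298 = 2^4*3^1*11^2*23^1*149^1*503^1 = 10011720048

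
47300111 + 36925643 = 84225754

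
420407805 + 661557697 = 1081965502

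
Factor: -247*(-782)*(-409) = -1*2^1*13^1*17^1*19^1*23^1*409^1 = -78999986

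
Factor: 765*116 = 2^2*3^2*5^1*17^1*29^1 = 88740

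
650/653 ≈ 0.995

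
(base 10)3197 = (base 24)5d5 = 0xc7d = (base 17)b11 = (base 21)755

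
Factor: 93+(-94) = -1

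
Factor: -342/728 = -1*2^(-2)*3^2*7^(-1)*13^(-1)*19^1 = -171/364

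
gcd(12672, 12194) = 2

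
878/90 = 9 + 34/45 ≈ 9.76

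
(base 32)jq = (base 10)634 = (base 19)1e7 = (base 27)nd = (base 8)1172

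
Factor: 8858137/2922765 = 3^(-1)*5^(-1)*47^1*67^1*97^1*6719^(-1) = 305453/100785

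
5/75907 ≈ 0.0000659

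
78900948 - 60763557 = 18137391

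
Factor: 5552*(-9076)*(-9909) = 2^6*3^3*347^1*367^1*2269^1 = 499314034368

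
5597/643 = 8 + 453/643 ≈ 8.70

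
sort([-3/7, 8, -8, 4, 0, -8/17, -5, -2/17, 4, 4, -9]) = [-9, -8, -5, -8/17, -3/7, -2/17, 0, 4, 4, 4, 8]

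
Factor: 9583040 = 2^6*5^1*29947^1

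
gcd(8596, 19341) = 2149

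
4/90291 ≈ 0.0000443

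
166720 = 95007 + 71713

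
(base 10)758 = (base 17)2aa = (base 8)1366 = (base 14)3c2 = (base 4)23312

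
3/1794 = 1/598 ≈ 0.00167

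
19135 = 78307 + -59172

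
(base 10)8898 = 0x22c2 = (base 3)110012120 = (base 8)21302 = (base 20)124i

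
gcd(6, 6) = 6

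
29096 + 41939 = 71035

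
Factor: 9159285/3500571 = 5^1 * 610619^1 * 1166857^(-1) = 3053095/1166857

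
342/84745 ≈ 0.00404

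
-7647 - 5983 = -13630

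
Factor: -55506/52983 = -1 * 2^1 * 3^(-1) * 7^(-1) * 11^1 = -22/21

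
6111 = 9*679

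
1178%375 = 53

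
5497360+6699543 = 12196903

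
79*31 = 2449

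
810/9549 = 90/1061 ≈ 0.0848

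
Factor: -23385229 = -1 * 7^1 * 3340747^1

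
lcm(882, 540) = 26460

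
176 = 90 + 86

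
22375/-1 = -22375 = -22375.00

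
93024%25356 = 16956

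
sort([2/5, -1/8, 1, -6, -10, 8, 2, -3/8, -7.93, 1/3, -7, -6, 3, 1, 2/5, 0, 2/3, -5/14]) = [-10, -7.93, -7, -6, -6, -3/8, -5/14, -1/8, 0, 1/3, 2/5, 2/5, 2/3, 1, 1, 2, 3, 8]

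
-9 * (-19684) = 177156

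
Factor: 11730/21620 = 2^(-1)*3^1*17^1*47^(-1) = 51/94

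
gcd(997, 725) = 1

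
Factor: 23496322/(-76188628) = -1*2^(-1)*17^(-1)*29^1*89^(-1)*137^1*2957^1*12589^(-1) = -11748161/38094314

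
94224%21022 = 10136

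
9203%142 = 115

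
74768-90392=-15624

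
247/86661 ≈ 0.00285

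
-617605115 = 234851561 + -852456676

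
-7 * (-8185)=57295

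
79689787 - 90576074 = -10886287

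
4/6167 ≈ 0.000649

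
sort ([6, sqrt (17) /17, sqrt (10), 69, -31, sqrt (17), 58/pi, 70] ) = [-31, sqrt (17) /17, sqrt (10), sqrt (17), 6, 58/pi, 69, 70] 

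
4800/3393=1600/1131 ≈ 1.41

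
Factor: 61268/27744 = 2^(-3)*3^(-1)*53^1 = 53/24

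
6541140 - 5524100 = 1017040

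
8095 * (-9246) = -74846370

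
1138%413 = 312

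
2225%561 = 542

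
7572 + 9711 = 17283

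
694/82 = 347/41 ≈ 8.46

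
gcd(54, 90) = 18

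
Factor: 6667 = 59^1 * 113^1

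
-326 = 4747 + -5073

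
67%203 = 67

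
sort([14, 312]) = [14, 312]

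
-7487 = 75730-83217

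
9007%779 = 438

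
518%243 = 32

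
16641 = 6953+9688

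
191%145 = 46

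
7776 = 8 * 972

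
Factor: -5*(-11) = 5^1*11^1 = 55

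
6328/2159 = 2 + 2010/2159 ≈ 2.93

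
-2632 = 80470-83102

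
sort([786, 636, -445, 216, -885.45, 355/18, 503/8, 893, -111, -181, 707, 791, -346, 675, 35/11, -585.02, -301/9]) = [-885.45, -585.02, -445, -346, -181, -111, -301/9, 35/11, 355/18, 503/8, 216, 636, 675, 707, 786, 791, 893]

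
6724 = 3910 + 2814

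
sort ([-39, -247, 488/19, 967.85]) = [-247, -39, 488/19, 967.85]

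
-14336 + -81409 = -95745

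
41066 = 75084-34018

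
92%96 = 92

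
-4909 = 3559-8468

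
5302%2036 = 1230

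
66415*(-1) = -66415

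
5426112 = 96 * 56522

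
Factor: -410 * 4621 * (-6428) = 2^3 * 5^1 * 41^1 * 1607^1 * 4621^1 = 12178553080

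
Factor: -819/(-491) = 3^2*7^1*13^1*491^(-1)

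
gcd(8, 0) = 8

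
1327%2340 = 1327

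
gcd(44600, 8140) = 20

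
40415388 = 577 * 70044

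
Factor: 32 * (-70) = -1 * 2^6 * 5^1 * 7^1 = -2240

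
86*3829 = 329294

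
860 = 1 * 860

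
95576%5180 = 2336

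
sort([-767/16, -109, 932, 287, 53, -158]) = [-158, -109, -767/16, 53, 287, 932]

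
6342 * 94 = 596148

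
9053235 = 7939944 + 1113291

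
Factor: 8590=2^1*5^1*859^1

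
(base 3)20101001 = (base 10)4645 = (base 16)1225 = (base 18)e61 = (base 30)54p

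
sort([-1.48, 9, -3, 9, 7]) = [-3, -1.48, 7, 9, 9]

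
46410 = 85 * 546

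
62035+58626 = 120661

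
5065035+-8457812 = -3392777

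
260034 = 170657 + 89377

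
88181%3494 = 831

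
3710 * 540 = 2003400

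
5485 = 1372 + 4113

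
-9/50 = -0.18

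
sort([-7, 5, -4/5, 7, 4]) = [-7, -4/5, 4, 5, 7]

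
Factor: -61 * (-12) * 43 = 2^2 * 3^1 * 43^1 * 61^1 = 31476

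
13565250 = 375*36174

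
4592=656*7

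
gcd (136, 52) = 4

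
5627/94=59 + 81/94 ≈ 59.86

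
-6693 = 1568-8261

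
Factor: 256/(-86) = -1*2^7*43^(-1) = -128/43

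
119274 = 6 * 19879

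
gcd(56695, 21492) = 1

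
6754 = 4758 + 1996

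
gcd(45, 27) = 9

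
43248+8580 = 51828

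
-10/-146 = 5/73 ≈ 0.0685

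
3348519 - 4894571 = -1546052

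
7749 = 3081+4668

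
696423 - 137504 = 558919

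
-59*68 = -4012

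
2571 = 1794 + 777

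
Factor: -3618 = -1*2^1*3^3*67^1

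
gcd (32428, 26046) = 2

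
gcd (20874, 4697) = 7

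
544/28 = 136/7 ≈ 19.43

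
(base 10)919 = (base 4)32113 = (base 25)1bj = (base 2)1110010111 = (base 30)10j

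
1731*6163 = 10668153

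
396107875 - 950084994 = -553977119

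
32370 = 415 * 78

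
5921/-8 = -740-1/8≈-740.13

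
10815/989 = 10 + 925/989 ≈ 10.94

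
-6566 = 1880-8446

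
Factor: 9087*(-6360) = -1*2^3*3^2*5^1*13^1*53^1*233^1 = -57793320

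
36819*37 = 1362303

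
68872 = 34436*2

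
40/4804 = 10/1201 ≈ 0.00833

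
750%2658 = 750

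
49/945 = 7/135 ≈ 0.0519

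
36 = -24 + 60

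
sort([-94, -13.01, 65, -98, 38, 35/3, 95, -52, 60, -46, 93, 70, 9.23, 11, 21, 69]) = [-98, -94, -52, -46, -13.01, 9.23, 11, 35/3, 21, 38, 60, 65, 69, 70, 93, 95]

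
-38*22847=-868186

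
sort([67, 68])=[67, 68]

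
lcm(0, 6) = 0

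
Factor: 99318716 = 2^2 * 7^1 * 3547097^1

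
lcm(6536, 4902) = 19608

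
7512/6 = 1252 = 1252.00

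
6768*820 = 5549760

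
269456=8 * 33682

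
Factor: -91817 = -1*11^1*17^1*491^1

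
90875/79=1150+25/79 ≈ 1150.32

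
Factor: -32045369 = -1 * 32045369^1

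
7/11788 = 1/1684 ≈ 0.000594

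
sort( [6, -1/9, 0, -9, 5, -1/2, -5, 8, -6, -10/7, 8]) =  [-9, -6, -5, -10/7, -1/2, -1/9, 0, 5, 6, 8, 8]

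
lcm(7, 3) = 21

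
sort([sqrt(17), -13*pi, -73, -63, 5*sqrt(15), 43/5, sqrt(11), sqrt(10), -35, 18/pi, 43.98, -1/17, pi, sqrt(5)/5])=[-73, -63, -13*pi, -35, -1/17, sqrt(5)/5, pi, sqrt(10), sqrt(11), sqrt(17), 18/pi, 43/5, 5*sqrt(15), 43.98]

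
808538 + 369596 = 1178134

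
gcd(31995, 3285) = 45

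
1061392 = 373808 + 687584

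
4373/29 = 150 + 23/29 ≈ 150.79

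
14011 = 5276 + 8735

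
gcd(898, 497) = 1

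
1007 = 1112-105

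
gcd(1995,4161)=57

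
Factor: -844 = -1*2^2*211^1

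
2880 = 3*960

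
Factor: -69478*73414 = -1*2^2*11^1*47^1*71^1*34739^1 = -5100657892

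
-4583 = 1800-6383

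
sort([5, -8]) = [-8, 5]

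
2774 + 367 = 3141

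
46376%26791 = 19585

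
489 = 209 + 280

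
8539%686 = 307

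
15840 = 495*32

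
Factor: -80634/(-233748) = 2^(-1)*3^(-1)*43^(-1)*89^1 = 89/258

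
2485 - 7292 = -4807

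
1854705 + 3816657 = 5671362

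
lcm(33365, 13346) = 66730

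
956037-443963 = 512074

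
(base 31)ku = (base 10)650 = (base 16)28a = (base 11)541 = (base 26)p0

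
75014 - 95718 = -20704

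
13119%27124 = 13119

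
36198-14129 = 22069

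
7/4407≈0.00159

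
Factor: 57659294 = 2^1 * 7^1 * 11^1 * 163^1 * 2297^1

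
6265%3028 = 209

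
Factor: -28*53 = -1*2^2*7^1*53^1 = -1484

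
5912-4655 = 1257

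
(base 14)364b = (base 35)7pp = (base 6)111511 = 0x2503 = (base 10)9475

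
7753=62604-54851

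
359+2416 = 2775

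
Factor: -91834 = -1 * 2^1 * 17^1 * 37^1 * 73^1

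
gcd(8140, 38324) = 44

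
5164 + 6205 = 11369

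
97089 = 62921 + 34168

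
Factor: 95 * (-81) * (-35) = 3^4 * 5^2 * 7^1 * 19^1 = 269325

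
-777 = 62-839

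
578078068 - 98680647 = 479397421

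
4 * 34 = 136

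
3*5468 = 16404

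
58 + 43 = 101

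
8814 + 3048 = 11862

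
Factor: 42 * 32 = 2^6 * 3^1 * 7^1 = 1344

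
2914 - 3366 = -452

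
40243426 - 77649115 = -37405689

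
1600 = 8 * 200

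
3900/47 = 82 + 46/47 ≈ 82.98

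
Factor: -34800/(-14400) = 2^(-2)*3^(-1)*29^1 = 29/12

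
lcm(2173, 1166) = 47806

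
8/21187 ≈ 0.000378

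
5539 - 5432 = 107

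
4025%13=8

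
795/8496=265/2832 ≈ 0.0936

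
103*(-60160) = -6196480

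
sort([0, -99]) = [-99, 0]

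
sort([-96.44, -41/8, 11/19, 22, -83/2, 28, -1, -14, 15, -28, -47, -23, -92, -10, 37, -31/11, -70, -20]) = [-96.44, -92, -70, -47, -83/2, -28, -23, -20, -14, -10, -41/8, -31/11, -1, 11/19, 15, 22, 28, 37]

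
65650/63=1042 + 4/63 ≈ 1042.06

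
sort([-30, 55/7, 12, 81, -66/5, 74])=[-30, -66/5, 55/7, 12, 74, 81]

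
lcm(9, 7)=63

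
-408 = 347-755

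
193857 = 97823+96034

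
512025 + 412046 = 924071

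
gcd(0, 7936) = 7936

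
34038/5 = 6807 + 3/5 = 6807.60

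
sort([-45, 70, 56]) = [-45, 56, 70]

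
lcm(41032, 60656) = 1395088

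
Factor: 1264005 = 3^4*5^1*3121^1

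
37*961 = 35557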